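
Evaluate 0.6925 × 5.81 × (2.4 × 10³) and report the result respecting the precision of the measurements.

9.7 × 10³

0.6925 × 5.81 × (2.4 × 10³) = 9656.22
Multiplication/division keeps the fewest significant figures: 0.6925 → 4 s.f., 5.81 → 3 s.f., 2.4 × 10³ → 2 s.f.; limit is 2.
Rounded to 2 significant figures: 9.7 × 10³.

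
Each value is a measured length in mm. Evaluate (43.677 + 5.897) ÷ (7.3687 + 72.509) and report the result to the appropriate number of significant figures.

0.62062

43.677 + 5.897 = 49.574, limited to 3 d.p. → 5 s.f.; 7.3687 + 72.509 = 79.8777, limited to 3 d.p. → 5 s.f.
Carrying full precision, 49.574 ÷ 79.8777 = 0.620623778602…; keep min(5, 5) = 5 s.f.
Rounded to 5 significant figures: 0.62062.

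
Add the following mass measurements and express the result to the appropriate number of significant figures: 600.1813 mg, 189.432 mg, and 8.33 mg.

7.9794 × 10² mg

600.1813 mg + 189.432 mg + 8.33 mg = 797.9433 mg.
Addition/subtraction keeps the fewest decimal places: 600.1813 → 4 decimal places, 189.432 → 3 decimal places, 8.33 → 2 decimal places; limit is 2.
Rounded to 2 decimal places: 7.9794 × 10² mg.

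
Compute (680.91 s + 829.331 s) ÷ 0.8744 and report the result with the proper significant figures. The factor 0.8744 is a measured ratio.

680.91 s + 829.331 s = 1510.241 s; the sum is limited to 2 decimal places (6 s.f.).
Carrying full precision, 1510.241 ÷ 0.8744 = 1727.17406221… s; 0.8744 has 4 s.f., so the result keeps min(6, 4) = 4 s.f.
Rounded to 4 significant figures: 1727 s.

1727 s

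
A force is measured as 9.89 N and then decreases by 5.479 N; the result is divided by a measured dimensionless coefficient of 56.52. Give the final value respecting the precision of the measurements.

0.0780 N

9.89 N − 5.479 N = 4.411 N; the difference is limited to 2 decimal places (3 s.f.).
Carrying full precision, 4.411 ÷ 56.52 = 0.0780431705591… N; 56.52 has 4 s.f., so the result keeps min(3, 4) = 3 s.f.
Rounded to 3 significant figures: 0.0780 N.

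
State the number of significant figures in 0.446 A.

3

0.446: leading zeros are not significant.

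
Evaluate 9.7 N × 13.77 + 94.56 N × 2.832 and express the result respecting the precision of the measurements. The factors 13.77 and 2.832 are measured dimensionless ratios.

4.0 × 10² N

9.7 × 13.77 = 133.569 → 1.3 × 10² N (2 s.f., last digit at the 10^1 place).
94.56 × 2.832 = 267.79392 → 267.8 N (4 s.f., last digit at the 10^-1 place).
Sum: 401.36292 N; keep the coarser place, 10^1.
Result: 4.0 × 10² N.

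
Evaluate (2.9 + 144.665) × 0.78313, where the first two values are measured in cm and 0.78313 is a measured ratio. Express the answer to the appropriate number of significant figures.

2.9 cm + 144.665 cm = 147.565 cm; the sum is limited to 1 decimal place (4 s.f.).
Carrying full precision, 147.565 × 0.78313 = 115.56257845 cm; 0.78313 has 5 s.f., so the result keeps min(4, 5) = 4 s.f.
Rounded to 4 significant figures: 1.156 × 10^2 cm.

1.156 × 10^2 cm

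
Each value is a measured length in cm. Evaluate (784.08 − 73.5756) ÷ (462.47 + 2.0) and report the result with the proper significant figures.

784.08 − 73.5756 = 710.5044, limited to 2 d.p. → 5 s.f.; 462.47 + 2.0 = 464.47, limited to 1 d.p. → 4 s.f.
Carrying full precision, 710.5044 ÷ 464.47 = 1.52970999203…; keep min(5, 4) = 4 s.f.
Rounded to 4 significant figures: 1.530.

1.530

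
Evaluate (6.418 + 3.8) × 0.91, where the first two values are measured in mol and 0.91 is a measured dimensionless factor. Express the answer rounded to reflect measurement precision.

6.418 mol + 3.8 mol = 10.218 mol; the sum is limited to 1 decimal place (3 s.f.).
Carrying full precision, 10.218 × 0.91 = 9.29838 mol; 0.91 has 2 s.f., so the result keeps min(3, 2) = 2 s.f.
Rounded to 2 significant figures: 9.3 mol.

9.3 mol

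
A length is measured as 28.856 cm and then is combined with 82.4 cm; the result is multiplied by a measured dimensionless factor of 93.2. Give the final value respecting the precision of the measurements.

1.04 × 10⁴ cm

28.856 cm + 82.4 cm = 111.256 cm; the sum is limited to 1 decimal place (4 s.f.).
Carrying full precision, 111.256 × 93.2 = 10369.0592 cm; 93.2 has 3 s.f., so the result keeps min(4, 3) = 3 s.f.
Rounded to 3 significant figures: 1.04 × 10⁴ cm.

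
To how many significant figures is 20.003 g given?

5

20.003: zeros between nonzero digits are significant.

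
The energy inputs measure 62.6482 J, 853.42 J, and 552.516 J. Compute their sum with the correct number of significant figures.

62.6482 J + 853.42 J + 552.516 J = 1468.5842 J.
Addition/subtraction keeps the fewest decimal places: 62.6482 → 4 decimal places, 853.42 → 2 decimal places, 552.516 → 3 decimal places; limit is 2.
Rounded to 2 decimal places: 1468.58 J.

1468.58 J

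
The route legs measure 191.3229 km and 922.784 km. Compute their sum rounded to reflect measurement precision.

1114.107 km

191.3229 km + 922.784 km = 1114.1069 km.
Addition/subtraction keeps the fewest decimal places: 191.3229 → 4 decimal places, 922.784 → 3 decimal places; limit is 3.
Rounded to 3 decimal places: 1114.107 km.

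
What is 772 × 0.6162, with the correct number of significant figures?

4.76 × 10^2

772 × 0.6162 = 475.7064
Multiplication/division keeps the fewest significant figures: 772 → 3 s.f., 0.6162 → 4 s.f.; limit is 3.
Rounded to 3 significant figures: 4.76 × 10^2.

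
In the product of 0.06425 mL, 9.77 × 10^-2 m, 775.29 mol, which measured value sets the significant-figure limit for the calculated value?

9.77 × 10^-2 m

0.06425 mL → 4 s.f.; 9.77 × 10^-2 m → 3 s.f.; 775.29 mol → 5 s.f.
The fewest is 3 significant figures, from 9.77 × 10^-2 m.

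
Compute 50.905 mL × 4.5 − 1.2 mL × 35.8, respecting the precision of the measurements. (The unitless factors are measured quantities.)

1.9 × 10² mL

50.905 × 4.5 = 229.0725 → 2.3 × 10² mL (2 s.f., last digit at the 10^1 place).
1.2 × 35.8 = 42.96 → 43 mL (2 s.f., last digit at the 10^0 place).
Difference: 186.1125 mL; keep the coarser place, 10^1.
Result: 1.9 × 10² mL.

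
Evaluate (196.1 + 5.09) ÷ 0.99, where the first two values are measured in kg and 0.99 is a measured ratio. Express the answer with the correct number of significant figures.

196.1 kg + 5.09 kg = 201.19 kg; the sum is limited to 1 decimal place (4 s.f.).
Carrying full precision, 201.19 ÷ 0.99 = 203.222222222… kg; 0.99 has 2 s.f., so the result keeps min(4, 2) = 2 s.f.
Rounded to 2 significant figures: 2.0 × 10² kg.

2.0 × 10² kg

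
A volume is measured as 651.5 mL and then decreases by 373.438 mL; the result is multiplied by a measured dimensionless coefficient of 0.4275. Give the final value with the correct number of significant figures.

651.5 mL − 373.438 mL = 278.062 mL; the difference is limited to 1 decimal place (4 s.f.).
Carrying full precision, 278.062 × 0.4275 = 118.871505 mL; 0.4275 has 4 s.f., so the result keeps min(4, 4) = 4 s.f.
Rounded to 4 significant figures: 118.9 mL.

118.9 mL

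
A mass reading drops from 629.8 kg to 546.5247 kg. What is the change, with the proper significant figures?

629.8 kg − 546.5247 kg = 83.2753 kg.
Addition/subtraction keeps the fewest decimal places: 629.8 → 1 decimal place, 546.5247 → 4 decimal places; limit is 1.
Rounded to 1 decimal place: 83.3 kg.

83.3 kg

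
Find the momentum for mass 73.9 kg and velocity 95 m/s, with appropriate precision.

momentum = 73.9 kg × 95 m/s = 7020.5 kg·m/s.
73.9 has 3 significant figures; 95 has 2.
Division/multiplication keeps the fewest: 2 significant figures.
Rounded: 7.0 × 10^3 kg·m/s.

7.0 × 10^3 kg·m/s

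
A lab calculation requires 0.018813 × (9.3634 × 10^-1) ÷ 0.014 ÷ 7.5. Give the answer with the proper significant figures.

0.018813 × (9.3634 × 10^-1) ÷ 0.014 ÷ 7.5 = 0.167765375429…
Multiplication/division keeps the fewest significant figures: 0.018813 → 5 s.f., 9.3634 × 10^-1 → 5 s.f., 0.014 → 2 s.f., 7.5 → 2 s.f.; limit is 2.
Rounded to 2 significant figures: 0.17.

0.17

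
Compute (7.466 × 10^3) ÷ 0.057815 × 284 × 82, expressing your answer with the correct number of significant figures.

(7.466 × 10^3) ÷ 0.057815 × 284 × 82 = 3.00732003805 × 10^9…
Multiplication/division keeps the fewest significant figures: 7.466 × 10^3 → 4 s.f., 0.057815 → 5 s.f., 284 → 3 s.f., 82 → 2 s.f.; limit is 2.
Rounded to 2 significant figures: 3.0 × 10^9.

3.0 × 10^9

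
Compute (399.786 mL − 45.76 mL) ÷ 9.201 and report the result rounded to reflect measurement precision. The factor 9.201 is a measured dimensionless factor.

399.786 mL − 45.76 mL = 354.026 mL; the difference is limited to 2 decimal places (5 s.f.).
Carrying full precision, 354.026 ÷ 9.201 = 38.4769046843… mL; 9.201 has 4 s.f., so the result keeps min(5, 4) = 4 s.f.
Rounded to 4 significant figures: 38.48 mL.

38.48 mL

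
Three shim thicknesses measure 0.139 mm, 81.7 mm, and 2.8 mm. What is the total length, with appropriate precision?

0.139 mm + 81.7 mm + 2.8 mm = 84.639 mm.
Addition/subtraction keeps the fewest decimal places: 0.139 → 3 decimal places, 81.7 → 1 decimal place, 2.8 → 1 decimal place; limit is 1.
Rounded to 1 decimal place: 84.6 mm.

84.6 mm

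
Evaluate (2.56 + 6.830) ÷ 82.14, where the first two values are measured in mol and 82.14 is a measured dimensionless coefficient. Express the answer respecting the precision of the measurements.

2.56 mol + 6.830 mol = 9.390 mol; the sum is limited to 2 decimal places (3 s.f.).
Carrying full precision, 9.390 ÷ 82.14 = 0.114317019722… mol; 82.14 has 4 s.f., so the result keeps min(3, 4) = 3 s.f.
Rounded to 3 significant figures: 0.114 mol.

0.114 mol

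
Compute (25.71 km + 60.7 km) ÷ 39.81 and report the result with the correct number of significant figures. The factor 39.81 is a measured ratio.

25.71 km + 60.7 km = 86.41 km; the sum is limited to 1 decimal place (3 s.f.).
Carrying full precision, 86.41 ÷ 39.81 = 2.17056016076… km; 39.81 has 4 s.f., so the result keeps min(3, 4) = 3 s.f.
Rounded to 3 significant figures: 2.17 km.

2.17 km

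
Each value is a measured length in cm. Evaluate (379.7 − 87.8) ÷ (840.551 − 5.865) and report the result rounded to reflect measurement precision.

379.7 − 87.8 = 291.9, limited to 1 d.p. → 4 s.f.; 840.551 − 5.865 = 834.686, limited to 3 d.p. → 6 s.f.
Carrying full precision, 291.9 ÷ 834.686 = 0.349712346918…; keep min(4, 6) = 4 s.f.
Rounded to 4 significant figures: 3.497 × 10⁻¹.

3.497 × 10⁻¹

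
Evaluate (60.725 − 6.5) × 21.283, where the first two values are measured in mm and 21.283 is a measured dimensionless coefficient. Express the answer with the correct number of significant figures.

60.725 mm − 6.5 mm = 54.225 mm; the difference is limited to 1 decimal place (3 s.f.).
Carrying full precision, 54.225 × 21.283 = 1154.070675 mm; 21.283 has 5 s.f., so the result keeps min(3, 5) = 3 s.f.
Rounded to 3 significant figures: 1.15 × 10³ mm.

1.15 × 10³ mm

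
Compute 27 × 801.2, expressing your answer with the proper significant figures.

27 × 801.2 = 21632.4
Multiplication/division keeps the fewest significant figures: 27 → 2 s.f., 801.2 → 4 s.f.; limit is 2.
Rounded to 2 significant figures: 2.2 × 10^4.

2.2 × 10^4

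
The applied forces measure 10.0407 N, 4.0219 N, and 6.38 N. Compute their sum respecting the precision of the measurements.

10.0407 N + 4.0219 N + 6.38 N = 20.4426 N.
Addition/subtraction keeps the fewest decimal places: 10.0407 → 4 decimal places, 4.0219 → 4 decimal places, 6.38 → 2 decimal places; limit is 2.
Rounded to 2 decimal places: 20.44 N.

20.44 N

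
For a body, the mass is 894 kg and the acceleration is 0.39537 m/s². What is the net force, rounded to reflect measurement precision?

353 N

net force = 894 kg × 0.39537 m/s² = 353.46078 N.
894 has 3 significant figures; 0.39537 has 5.
Division/multiplication keeps the fewest: 3 significant figures.
Rounded: 353 N.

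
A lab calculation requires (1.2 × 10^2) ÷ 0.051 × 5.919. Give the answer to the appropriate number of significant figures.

(1.2 × 10^2) ÷ 0.051 × 5.919 = 13927.0588235…
Multiplication/division keeps the fewest significant figures: 1.2 × 10^2 → 2 s.f., 0.051 → 2 s.f., 5.919 → 4 s.f.; limit is 2.
Rounded to 2 significant figures: 1.4 × 10^4.

1.4 × 10^4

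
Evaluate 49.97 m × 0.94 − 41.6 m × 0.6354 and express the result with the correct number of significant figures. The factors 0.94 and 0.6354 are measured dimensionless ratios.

49.97 × 0.94 = 46.9718 → 47 m (2 s.f., last digit at the 10^0 place).
41.6 × 0.6354 = 26.43264 → 26.4 m (3 s.f., last digit at the 10^-1 place).
Difference: 20.53916 m; keep the coarser place, 10^0.
Result: 21 m.

21 m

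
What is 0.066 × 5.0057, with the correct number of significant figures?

0.066 × 5.0057 = 0.3303762
Multiplication/division keeps the fewest significant figures: 0.066 → 2 s.f., 5.0057 → 5 s.f.; limit is 2.
Rounded to 2 significant figures: 0.33.

0.33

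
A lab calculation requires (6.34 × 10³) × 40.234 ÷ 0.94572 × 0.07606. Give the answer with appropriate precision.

2.05 × 10⁴

(6.34 × 10³) × 40.234 ÷ 0.94572 × 0.07606 = 20515.2218136…
Multiplication/division keeps the fewest significant figures: 6.34 × 10³ → 3 s.f., 40.234 → 5 s.f., 0.94572 → 5 s.f., 0.07606 → 4 s.f.; limit is 3.
Rounded to 3 significant figures: 2.05 × 10⁴.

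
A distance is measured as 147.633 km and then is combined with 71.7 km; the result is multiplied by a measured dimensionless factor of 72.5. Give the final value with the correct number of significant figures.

1.59 × 10⁴ km

147.633 km + 71.7 km = 219.333 km; the sum is limited to 1 decimal place (4 s.f.).
Carrying full precision, 219.333 × 72.5 = 15901.6425 km; 72.5 has 3 s.f., so the result keeps min(4, 3) = 3 s.f.
Rounded to 3 significant figures: 1.59 × 10⁴ km.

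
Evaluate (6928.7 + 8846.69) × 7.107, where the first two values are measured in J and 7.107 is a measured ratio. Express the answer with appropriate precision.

1.121 × 10^5 J

6928.7 J + 8846.69 J = 15775.39 J; the sum is limited to 1 decimal place (6 s.f.).
Carrying full precision, 15775.39 × 7.107 = 112115.69673 J; 7.107 has 4 s.f., so the result keeps min(6, 4) = 4 s.f.
Rounded to 4 significant figures: 1.121 × 10^5 J.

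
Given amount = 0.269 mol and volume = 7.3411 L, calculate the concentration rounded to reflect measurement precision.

3.66 × 10⁻² mol/L

concentration = 0.269 mol ÷ 7.3411 L = 0.0366430099031… mol/L.
0.269 has 3 significant figures; 7.3411 has 5.
Division/multiplication keeps the fewest: 3 significant figures.
Rounded: 3.66 × 10⁻² mol/L.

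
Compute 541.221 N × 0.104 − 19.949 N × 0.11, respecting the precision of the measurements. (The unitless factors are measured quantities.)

541.221 × 0.104 = 56.286984 → 56.3 N (3 s.f., last digit at the 10^-1 place).
19.949 × 0.11 = 2.19439 → 2.2 N (2 s.f., last digit at the 10^-1 place).
Difference: 54.092594 N; keep the coarser place, 10^-1.
Result: 54.1 N.

54.1 N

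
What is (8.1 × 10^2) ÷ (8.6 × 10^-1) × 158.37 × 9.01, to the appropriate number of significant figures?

(8.1 × 10^2) ÷ (8.6 × 10^-1) × 158.37 × 9.01 = 1343953.60116…
Multiplication/division keeps the fewest significant figures: 8.1 × 10^2 → 2 s.f., 8.6 × 10^-1 → 2 s.f., 158.37 → 5 s.f., 9.01 → 3 s.f.; limit is 2.
Rounded to 2 significant figures: 1.3 × 10^6.

1.3 × 10^6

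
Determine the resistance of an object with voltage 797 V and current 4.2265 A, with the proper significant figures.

189 Ω

resistance = 797 V ÷ 4.2265 A = 188.572104578… Ω.
797 has 3 significant figures; 4.2265 has 5.
Division/multiplication keeps the fewest: 3 significant figures.
Rounded: 189 Ω.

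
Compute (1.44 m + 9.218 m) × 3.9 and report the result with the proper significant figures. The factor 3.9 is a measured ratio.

42 m

1.44 m + 9.218 m = 10.658 m; the sum is limited to 2 decimal places (4 s.f.).
Carrying full precision, 10.658 × 3.9 = 41.5662 m; 3.9 has 2 s.f., so the result keeps min(4, 2) = 2 s.f.
Rounded to 2 significant figures: 42 m.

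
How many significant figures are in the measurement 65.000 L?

65.000: trailing zeros after a decimal point are significant.

5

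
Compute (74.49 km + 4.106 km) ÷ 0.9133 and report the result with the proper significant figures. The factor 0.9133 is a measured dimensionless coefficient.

86.06 km

74.49 km + 4.106 km = 78.596 km; the sum is limited to 2 decimal places (4 s.f.).
Carrying full precision, 78.596 ÷ 0.9133 = 86.0571553706… km; 0.9133 has 4 s.f., so the result keeps min(4, 4) = 4 s.f.
Rounded to 4 significant figures: 86.06 km.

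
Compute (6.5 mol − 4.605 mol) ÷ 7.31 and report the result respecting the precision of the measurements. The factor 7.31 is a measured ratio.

6.5 mol − 4.605 mol = 1.895 mol; the difference is limited to 1 decimal place (2 s.f.).
Carrying full precision, 1.895 ÷ 7.31 = 0.259233926129… mol; 7.31 has 3 s.f., so the result keeps min(2, 3) = 2 s.f.
Rounded to 2 significant figures: 0.26 mol.

0.26 mol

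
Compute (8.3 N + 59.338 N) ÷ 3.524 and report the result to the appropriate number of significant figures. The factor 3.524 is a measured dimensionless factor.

19.2 N

8.3 N + 59.338 N = 67.638 N; the sum is limited to 1 decimal place (3 s.f.).
Carrying full precision, 67.638 ÷ 3.524 = 19.1935300795… N; 3.524 has 4 s.f., so the result keeps min(3, 4) = 3 s.f.
Rounded to 3 significant figures: 19.2 N.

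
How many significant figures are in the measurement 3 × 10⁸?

3 × 10⁸: in scientific notation every digit of the coefficient is significant.

1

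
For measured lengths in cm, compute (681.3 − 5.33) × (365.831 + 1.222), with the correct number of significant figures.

681.3 − 5.33 = 675.97, limited to 1 d.p. → 4 s.f.; 365.831 + 1.222 = 367.053, limited to 3 d.p. → 6 s.f.
Carrying full precision, 675.97 × 367.053 = 248116.81641; keep min(4, 6) = 4 s.f.
Rounded to 4 significant figures: 2.481 × 10^5 cm².

2.481 × 10^5 cm²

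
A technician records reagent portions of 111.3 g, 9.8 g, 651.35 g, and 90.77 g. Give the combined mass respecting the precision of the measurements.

863.2 g

111.3 g + 9.8 g + 651.35 g + 90.77 g = 863.22 g.
Addition/subtraction keeps the fewest decimal places: 111.3 → 1 decimal place, 9.8 → 1 decimal place, 651.35 → 2 decimal places, 90.77 → 2 decimal places; limit is 1.
Rounded to 1 decimal place: 863.2 g.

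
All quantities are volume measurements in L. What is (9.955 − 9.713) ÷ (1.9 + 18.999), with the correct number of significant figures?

0.0116

9.955 − 9.713 = 0.242, limited to 3 d.p. → 3 s.f.; 1.9 + 18.999 = 20.899, limited to 1 d.p. → 3 s.f.
Carrying full precision, 0.242 ÷ 20.899 = 0.0115795014116…; keep min(3, 3) = 3 s.f.
Rounded to 3 significant figures: 0.0116.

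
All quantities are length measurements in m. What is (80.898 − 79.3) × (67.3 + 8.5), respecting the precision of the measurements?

80.898 − 79.3 = 1.598, limited to 1 d.p. → 2 s.f.; 67.3 + 8.5 = 75.8, limited to 1 d.p. → 3 s.f.
Carrying full precision, 1.598 × 75.8 = 121.1284; keep min(2, 3) = 2 s.f.
Rounded to 2 significant figures: 1.2 × 10² m².

1.2 × 10² m²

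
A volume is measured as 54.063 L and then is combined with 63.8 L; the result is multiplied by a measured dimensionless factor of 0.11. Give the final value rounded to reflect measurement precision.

13 L

54.063 L + 63.8 L = 117.863 L; the sum is limited to 1 decimal place (4 s.f.).
Carrying full precision, 117.863 × 0.11 = 12.96493 L; 0.11 has 2 s.f., so the result keeps min(4, 2) = 2 s.f.
Rounded to 2 significant figures: 13 L.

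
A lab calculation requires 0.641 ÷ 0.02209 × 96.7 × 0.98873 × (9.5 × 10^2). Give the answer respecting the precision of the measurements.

2.6 × 10^6

0.641 ÷ 0.02209 × 96.7 × 0.98873 × (9.5 × 10^2) = 2635664.36439…
Multiplication/division keeps the fewest significant figures: 0.641 → 3 s.f., 0.02209 → 4 s.f., 96.7 → 3 s.f., 0.98873 → 5 s.f., 9.5 × 10^2 → 2 s.f.; limit is 2.
Rounded to 2 significant figures: 2.6 × 10^6.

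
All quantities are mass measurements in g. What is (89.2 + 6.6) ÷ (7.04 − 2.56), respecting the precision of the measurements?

89.2 + 6.6 = 95.8, limited to 1 d.p. → 3 s.f.; 7.04 − 2.56 = 4.48, limited to 2 d.p. → 3 s.f.
Carrying full precision, 95.8 ÷ 4.48 = 21.3839285714…; keep min(3, 3) = 3 s.f.
Rounded to 3 significant figures: 21.4.

21.4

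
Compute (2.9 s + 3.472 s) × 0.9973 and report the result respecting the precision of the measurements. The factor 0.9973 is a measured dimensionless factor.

2.9 s + 3.472 s = 6.372 s; the sum is limited to 1 decimal place (2 s.f.).
Carrying full precision, 6.372 × 0.9973 = 6.3547956 s; 0.9973 has 4 s.f., so the result keeps min(2, 4) = 2 s.f.
Rounded to 2 significant figures: 6.4 s.

6.4 s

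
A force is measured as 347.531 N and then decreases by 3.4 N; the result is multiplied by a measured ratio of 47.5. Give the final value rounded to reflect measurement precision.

1.63 × 10^4 N

347.531 N − 3.4 N = 344.131 N; the difference is limited to 1 decimal place (4 s.f.).
Carrying full precision, 344.131 × 47.5 = 16346.2225 N; 47.5 has 3 s.f., so the result keeps min(4, 3) = 3 s.f.
Rounded to 3 significant figures: 1.63 × 10^4 N.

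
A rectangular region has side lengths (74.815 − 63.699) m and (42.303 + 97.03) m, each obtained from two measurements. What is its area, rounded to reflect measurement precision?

74.815 − 63.699 = 11.116, limited to 3 d.p. → 5 s.f.; 42.303 + 97.03 = 139.333, limited to 2 d.p. → 5 s.f.
Carrying full precision, 11.116 × 139.333 = 1548.825628; keep min(5, 5) = 5 s.f.
Rounded to 5 significant figures: 1548.8 m².

1548.8 m²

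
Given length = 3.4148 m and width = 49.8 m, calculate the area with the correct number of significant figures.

1.70 × 10² m²

area = 3.4148 m × 49.8 m = 170.05704 m².
3.4148 has 5 significant figures; 49.8 has 3.
Division/multiplication keeps the fewest: 3 significant figures.
Rounded: 1.70 × 10² m².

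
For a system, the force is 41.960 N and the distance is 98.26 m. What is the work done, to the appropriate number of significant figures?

work done = 41.960 N × 98.26 m = 4122.9896 J.
41.960 has 5 significant figures; 98.26 has 4.
Division/multiplication keeps the fewest: 4 significant figures.
Rounded: 4123 J.

4123 J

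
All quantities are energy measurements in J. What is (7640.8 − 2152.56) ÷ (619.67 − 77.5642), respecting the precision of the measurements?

10.124

7640.8 − 2152.56 = 5488.24, limited to 1 d.p. → 5 s.f.; 619.67 − 77.5642 = 542.1058, limited to 2 d.p. → 5 s.f.
Carrying full precision, 5488.24 ÷ 542.1058 = 10.1239278384…; keep min(5, 5) = 5 s.f.
Rounded to 5 significant figures: 10.124.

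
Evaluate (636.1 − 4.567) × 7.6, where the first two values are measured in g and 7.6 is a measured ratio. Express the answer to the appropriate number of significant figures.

636.1 g − 4.567 g = 631.533 g; the difference is limited to 1 decimal place (4 s.f.).
Carrying full precision, 631.533 × 7.6 = 4799.6508 g; 7.6 has 2 s.f., so the result keeps min(4, 2) = 2 s.f.
Rounded to 2 significant figures: 4.8 × 10^3 g.

4.8 × 10^3 g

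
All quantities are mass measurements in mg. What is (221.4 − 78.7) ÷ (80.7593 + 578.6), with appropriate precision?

221.4 − 78.7 = 142.7, limited to 1 d.p. → 4 s.f.; 80.7593 + 578.6 = 659.3593, limited to 1 d.p. → 4 s.f.
Carrying full precision, 142.7 ÷ 659.3593 = 0.216422214717…; keep min(4, 4) = 4 s.f.
Rounded to 4 significant figures: 0.2164.

0.2164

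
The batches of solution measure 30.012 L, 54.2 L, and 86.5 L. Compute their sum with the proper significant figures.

170.7 L

30.012 L + 54.2 L + 86.5 L = 170.712 L.
Addition/subtraction keeps the fewest decimal places: 30.012 → 3 decimal places, 54.2 → 1 decimal place, 86.5 → 1 decimal place; limit is 1.
Rounded to 1 decimal place: 170.7 L.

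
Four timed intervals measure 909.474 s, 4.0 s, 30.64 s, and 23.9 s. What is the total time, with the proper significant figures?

968.0 s

909.474 s + 4.0 s + 30.64 s + 23.9 s = 968.014 s.
Addition/subtraction keeps the fewest decimal places: 909.474 → 3 decimal places, 4.0 → 1 decimal place, 30.64 → 2 decimal places, 23.9 → 1 decimal place; limit is 1.
Rounded to 1 decimal place: 968.0 s.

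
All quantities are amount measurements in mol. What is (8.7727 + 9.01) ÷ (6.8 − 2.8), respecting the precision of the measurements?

8.7727 + 9.01 = 17.7827, limited to 2 d.p. → 4 s.f.; 6.8 − 2.8 = 4.0, limited to 1 d.p. → 2 s.f.
Carrying full precision, 17.7827 ÷ 4.0 = 4.445675; keep min(4, 2) = 2 s.f.
Rounded to 2 significant figures: 4.4.

4.4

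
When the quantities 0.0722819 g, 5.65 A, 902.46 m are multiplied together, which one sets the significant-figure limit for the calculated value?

5.65 A

0.0722819 g → 6 s.f.; 5.65 A → 3 s.f.; 902.46 m → 5 s.f.
The fewest is 3 significant figures, from 5.65 A.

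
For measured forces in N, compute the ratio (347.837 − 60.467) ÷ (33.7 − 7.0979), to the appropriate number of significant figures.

10.8

347.837 − 60.467 = 287.370, limited to 3 d.p. → 6 s.f.; 33.7 − 7.0979 = 26.6021, limited to 1 d.p. → 3 s.f.
Carrying full precision, 287.370 ÷ 26.6021 = 10.8025306273…; keep min(6, 3) = 3 s.f.
Rounded to 3 significant figures: 10.8.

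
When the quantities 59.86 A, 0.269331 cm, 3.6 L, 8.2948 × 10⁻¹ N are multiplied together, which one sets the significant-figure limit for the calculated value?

3.6 L

59.86 A → 4 s.f.; 0.269331 cm → 6 s.f.; 3.6 L → 2 s.f.; 8.2948 × 10⁻¹ N → 5 s.f.
The fewest is 2 significant figures, from 3.6 L.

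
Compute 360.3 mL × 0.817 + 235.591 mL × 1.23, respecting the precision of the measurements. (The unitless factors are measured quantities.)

360.3 × 0.817 = 294.3651 → 294 mL (3 s.f., last digit at the 10^0 place).
235.591 × 1.23 = 289.77693 → 290. mL (3 s.f., last digit at the 10^0 place).
Sum: 584.14203 mL; keep the coarser place, 10^0.
Result: 584 mL.

584 mL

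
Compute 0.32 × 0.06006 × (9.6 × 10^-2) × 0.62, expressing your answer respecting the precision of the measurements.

0.32 × 0.06006 × (9.6 × 10^-2) × 0.62 = 0.001143926784
Multiplication/division keeps the fewest significant figures: 0.32 → 2 s.f., 0.06006 → 4 s.f., 9.6 × 10^-2 → 2 s.f., 0.62 → 2 s.f.; limit is 2.
Rounded to 2 significant figures: 0.0011.

0.0011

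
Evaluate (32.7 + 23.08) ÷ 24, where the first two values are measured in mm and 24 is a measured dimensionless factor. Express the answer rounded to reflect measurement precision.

32.7 mm + 23.08 mm = 55.78 mm; the sum is limited to 1 decimal place (3 s.f.).
Carrying full precision, 55.78 ÷ 24 = 2.32416666667… mm; 24 has 2 s.f., so the result keeps min(3, 2) = 2 s.f.
Rounded to 2 significant figures: 2.3 mm.

2.3 mm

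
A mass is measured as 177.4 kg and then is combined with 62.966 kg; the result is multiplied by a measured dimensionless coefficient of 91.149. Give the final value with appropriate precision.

177.4 kg + 62.966 kg = 240.366 kg; the sum is limited to 1 decimal place (4 s.f.).
Carrying full precision, 240.366 × 91.149 = 21909.120534 kg; 91.149 has 5 s.f., so the result keeps min(4, 5) = 4 s.f.
Rounded to 4 significant figures: 2.191 × 10^4 kg.

2.191 × 10^4 kg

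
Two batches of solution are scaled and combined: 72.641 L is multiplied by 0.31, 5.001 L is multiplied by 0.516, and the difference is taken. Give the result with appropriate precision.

2.0 × 10¹ L

72.641 × 0.31 = 22.51871 → 23 L (2 s.f., last digit at the 10^0 place).
5.001 × 0.516 = 2.580516 → 2.58 L (3 s.f., last digit at the 10^-2 place).
Difference: 19.938194 L; keep the coarser place, 10^0.
Result: 2.0 × 10¹ L.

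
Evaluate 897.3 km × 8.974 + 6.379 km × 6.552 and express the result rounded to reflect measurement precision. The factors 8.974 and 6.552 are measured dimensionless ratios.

897.3 × 8.974 = 8052.3702 → 8052 km (4 s.f., last digit at the 10^0 place).
6.379 × 6.552 = 41.795208 → 41.80 km (4 s.f., last digit at the 10^-2 place).
Sum: 8094.165408 km; keep the coarser place, 10^0.
Result: 8094 km.

8094 km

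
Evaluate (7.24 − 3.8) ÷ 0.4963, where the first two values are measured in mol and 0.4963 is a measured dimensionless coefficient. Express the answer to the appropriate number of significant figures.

7.24 mol − 3.8 mol = 3.44 mol; the difference is limited to 1 decimal place (2 s.f.).
Carrying full precision, 3.44 ÷ 0.4963 = 6.93129155753… mol; 0.4963 has 4 s.f., so the result keeps min(2, 4) = 2 s.f.
Rounded to 2 significant figures: 6.9 mol.

6.9 mol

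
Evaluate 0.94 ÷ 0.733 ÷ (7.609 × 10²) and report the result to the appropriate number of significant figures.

1.7 × 10⁻³

0.94 ÷ 0.733 ÷ (7.609 × 10²) = 0.00168537401946…
Multiplication/division keeps the fewest significant figures: 0.94 → 2 s.f., 0.733 → 3 s.f., 7.609 × 10² → 4 s.f.; limit is 2.
Rounded to 2 significant figures: 1.7 × 10⁻³.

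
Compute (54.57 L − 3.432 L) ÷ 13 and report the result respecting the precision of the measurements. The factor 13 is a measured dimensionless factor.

3.9 L

54.57 L − 3.432 L = 51.138 L; the difference is limited to 2 decimal places (4 s.f.).
Carrying full precision, 51.138 ÷ 13 = 3.93369230769… L; 13 has 2 s.f., so the result keeps min(4, 2) = 2 s.f.
Rounded to 2 significant figures: 3.9 L.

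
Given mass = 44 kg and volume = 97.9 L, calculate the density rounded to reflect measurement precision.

density = 44 kg ÷ 97.9 L = 0.449438202247… kg/L.
44 has 2 significant figures; 97.9 has 3.
Division/multiplication keeps the fewest: 2 significant figures.
Rounded: 0.45 kg/L.

0.45 kg/L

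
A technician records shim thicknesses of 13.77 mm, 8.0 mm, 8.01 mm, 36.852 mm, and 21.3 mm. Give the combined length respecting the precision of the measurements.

87.9 mm

13.77 mm + 8.0 mm + 8.01 mm + 36.852 mm + 21.3 mm = 87.932 mm.
Addition/subtraction keeps the fewest decimal places: 13.77 → 2 decimal places, 8.0 → 1 decimal place, 8.01 → 2 decimal places, 36.852 → 3 decimal places, 21.3 → 1 decimal place; limit is 1.
Rounded to 1 decimal place: 87.9 mm.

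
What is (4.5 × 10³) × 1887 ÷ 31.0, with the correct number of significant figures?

(4.5 × 10³) × 1887 ÷ 31.0 = 273919.354839…
Multiplication/division keeps the fewest significant figures: 4.5 × 10³ → 2 s.f., 1887 → 4 s.f., 31.0 → 3 s.f.; limit is 2.
Rounded to 2 significant figures: 2.7 × 10⁵.

2.7 × 10⁵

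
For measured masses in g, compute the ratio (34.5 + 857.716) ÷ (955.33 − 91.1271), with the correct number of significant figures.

1.032

34.5 + 857.716 = 892.216, limited to 1 d.p. → 4 s.f.; 955.33 − 91.1271 = 864.2029, limited to 2 d.p. → 5 s.f.
Carrying full precision, 892.216 ÷ 864.2029 = 1.03241495718…; keep min(4, 5) = 4 s.f.
Rounded to 4 significant figures: 1.032.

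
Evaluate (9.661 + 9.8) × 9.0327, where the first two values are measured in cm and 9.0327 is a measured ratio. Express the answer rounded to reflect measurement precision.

9.661 cm + 9.8 cm = 19.461 cm; the sum is limited to 1 decimal place (3 s.f.).
Carrying full precision, 19.461 × 9.0327 = 175.7853747 cm; 9.0327 has 5 s.f., so the result keeps min(3, 5) = 3 s.f.
Rounded to 3 significant figures: 1.76 × 10² cm.

1.76 × 10² cm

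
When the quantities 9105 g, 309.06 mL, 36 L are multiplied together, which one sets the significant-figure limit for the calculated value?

36 L

9105 g → 4 s.f.; 309.06 mL → 5 s.f.; 36 L → 2 s.f.
The fewest is 2 significant figures, from 36 L.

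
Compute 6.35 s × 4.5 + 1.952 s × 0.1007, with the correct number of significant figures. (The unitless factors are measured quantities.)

29 s

6.35 × 4.5 = 28.575 → 29 s (2 s.f., last digit at the 10^0 place).
1.952 × 0.1007 = 0.1965664 → 0.1966 s (4 s.f., last digit at the 10^-4 place).
Sum: 28.7715664 s; keep the coarser place, 10^0.
Result: 29 s.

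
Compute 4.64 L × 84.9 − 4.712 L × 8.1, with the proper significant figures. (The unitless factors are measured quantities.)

356 L

4.64 × 84.9 = 393.936 → 3.94 × 10^2 L (3 s.f., last digit at the 10^0 place).
4.712 × 8.1 = 38.1672 → 38 L (2 s.f., last digit at the 10^0 place).
Difference: 355.7688 L; keep the coarser place, 10^0.
Result: 356 L.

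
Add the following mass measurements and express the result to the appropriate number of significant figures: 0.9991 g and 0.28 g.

1.28 g

0.9991 g + 0.28 g = 1.2791 g.
Addition/subtraction keeps the fewest decimal places: 0.9991 → 4 decimal places, 0.28 → 2 decimal places; limit is 2.
Rounded to 2 decimal places: 1.28 g.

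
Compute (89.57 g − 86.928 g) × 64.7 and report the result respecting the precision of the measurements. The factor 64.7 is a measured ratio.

89.57 g − 86.928 g = 2.642 g; the difference is limited to 2 decimal places (3 s.f.).
Carrying full precision, 2.642 × 64.7 = 170.9374 g; 64.7 has 3 s.f., so the result keeps min(3, 3) = 3 s.f.
Rounded to 3 significant figures: 1.71 × 10² g.

1.71 × 10² g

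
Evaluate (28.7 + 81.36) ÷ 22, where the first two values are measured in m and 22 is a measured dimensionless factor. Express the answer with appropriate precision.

5.0 m

28.7 m + 81.36 m = 110.06 m; the sum is limited to 1 decimal place (4 s.f.).
Carrying full precision, 110.06 ÷ 22 = 5.00272727273… m; 22 has 2 s.f., so the result keeps min(4, 2) = 2 s.f.
Rounded to 2 significant figures: 5.0 m.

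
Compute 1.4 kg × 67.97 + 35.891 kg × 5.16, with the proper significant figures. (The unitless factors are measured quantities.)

2.80 × 10² kg

1.4 × 67.97 = 95.158 → 95 kg (2 s.f., last digit at the 10^0 place).
35.891 × 5.16 = 185.19756 → 185 kg (3 s.f., last digit at the 10^0 place).
Sum: 280.35556 kg; keep the coarser place, 10^0.
Result: 2.80 × 10² kg.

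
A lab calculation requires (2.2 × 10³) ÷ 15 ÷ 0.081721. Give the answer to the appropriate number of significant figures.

(2.2 × 10³) ÷ 15 ÷ 0.081721 = 1794.72432626…
Multiplication/division keeps the fewest significant figures: 2.2 × 10³ → 2 s.f., 15 → 2 s.f., 0.081721 → 5 s.f.; limit is 2.
Rounded to 2 significant figures: 1.8 × 10³.

1.8 × 10³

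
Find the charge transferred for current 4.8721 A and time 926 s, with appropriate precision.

4.51 × 10^3 C

charge transferred = 4.8721 A × 926 s = 4511.5646 C.
4.8721 has 5 significant figures; 926 has 3.
Division/multiplication keeps the fewest: 3 significant figures.
Rounded: 4.51 × 10^3 C.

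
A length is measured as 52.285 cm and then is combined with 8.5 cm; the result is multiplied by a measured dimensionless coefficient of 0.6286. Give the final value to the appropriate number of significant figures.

38.2 cm

52.285 cm + 8.5 cm = 60.785 cm; the sum is limited to 1 decimal place (3 s.f.).
Carrying full precision, 60.785 × 0.6286 = 38.209451 cm; 0.6286 has 4 s.f., so the result keeps min(3, 4) = 3 s.f.
Rounded to 3 significant figures: 38.2 cm.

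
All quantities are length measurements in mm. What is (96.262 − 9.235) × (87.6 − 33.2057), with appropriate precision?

96.262 − 9.235 = 87.027, limited to 3 d.p. → 5 s.f.; 87.6 − 33.2057 = 54.3943, limited to 1 d.p. → 3 s.f.
Carrying full precision, 87.027 × 54.3943 = 4733.7727461; keep min(5, 3) = 3 s.f.
Rounded to 3 significant figures: 4.73 × 10^3 mm².

4.73 × 10^3 mm²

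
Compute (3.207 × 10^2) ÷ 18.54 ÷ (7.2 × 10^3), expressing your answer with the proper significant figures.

0.0024

(3.207 × 10^2) ÷ 18.54 ÷ (7.2 × 10^3) = 0.00240246314275…
Multiplication/division keeps the fewest significant figures: 3.207 × 10^2 → 4 s.f., 18.54 → 4 s.f., 7.2 × 10^3 → 2 s.f.; limit is 2.
Rounded to 2 significant figures: 0.0024.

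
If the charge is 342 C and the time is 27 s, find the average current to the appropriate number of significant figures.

13 A

average current = 342 C ÷ 27 s = 12.6666666667… A.
342 has 3 significant figures; 27 has 2.
Division/multiplication keeps the fewest: 2 significant figures.
Rounded: 13 A.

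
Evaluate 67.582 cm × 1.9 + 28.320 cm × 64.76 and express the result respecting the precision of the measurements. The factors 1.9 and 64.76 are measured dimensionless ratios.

67.582 × 1.9 = 128.4058 → 1.3 × 10^2 cm (2 s.f., last digit at the 10^1 place).
28.320 × 64.76 = 1834.0032 → 1834 cm (4 s.f., last digit at the 10^0 place).
Sum: 1962.409 cm; keep the coarser place, 10^1.
Result: 1.96 × 10^3 cm.

1.96 × 10^3 cm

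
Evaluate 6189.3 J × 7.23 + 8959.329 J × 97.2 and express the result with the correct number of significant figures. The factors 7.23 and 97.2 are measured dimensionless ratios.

9.16 × 10^5 J

6189.3 × 7.23 = 44748.639 → 4.47 × 10^4 J (3 s.f., last digit at the 10^2 place).
8959.329 × 97.2 = 870846.7788 → 8.71 × 10^5 J (3 s.f., last digit at the 10^3 place).
Sum: 915595.4178 J; keep the coarser place, 10^3.
Result: 9.16 × 10^5 J.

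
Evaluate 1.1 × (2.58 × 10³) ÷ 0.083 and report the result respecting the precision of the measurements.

3.4 × 10⁴

1.1 × (2.58 × 10³) ÷ 0.083 = 34192.7710843…
Multiplication/division keeps the fewest significant figures: 1.1 → 2 s.f., 2.58 × 10³ → 3 s.f., 0.083 → 2 s.f.; limit is 2.
Rounded to 2 significant figures: 3.4 × 10⁴.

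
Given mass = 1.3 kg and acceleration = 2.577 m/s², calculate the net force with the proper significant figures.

net force = 1.3 kg × 2.577 m/s² = 3.3501 N.
1.3 has 2 significant figures; 2.577 has 4.
Division/multiplication keeps the fewest: 2 significant figures.
Rounded: 3.4 N.

3.4 N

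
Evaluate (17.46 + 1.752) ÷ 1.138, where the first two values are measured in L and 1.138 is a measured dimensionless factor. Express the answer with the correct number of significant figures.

17.46 L + 1.752 L = 19.212 L; the sum is limited to 2 decimal places (4 s.f.).
Carrying full precision, 19.212 ÷ 1.138 = 16.8822495606… L; 1.138 has 4 s.f., so the result keeps min(4, 4) = 4 s.f.
Rounded to 4 significant figures: 16.88 L.

16.88 L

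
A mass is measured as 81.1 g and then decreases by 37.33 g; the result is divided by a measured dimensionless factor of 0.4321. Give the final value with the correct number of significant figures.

81.1 g − 37.33 g = 43.77 g; the difference is limited to 1 decimal place (3 s.f.).
Carrying full precision, 43.77 ÷ 0.4321 = 101.295996297… g; 0.4321 has 4 s.f., so the result keeps min(3, 4) = 3 s.f.
Rounded to 3 significant figures: 101 g.

101 g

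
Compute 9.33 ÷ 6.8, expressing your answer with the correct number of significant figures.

9.33 ÷ 6.8 = 1.37205882353…
Multiplication/division keeps the fewest significant figures: 9.33 → 3 s.f., 6.8 → 2 s.f.; limit is 2.
Rounded to 2 significant figures: 1.4.

1.4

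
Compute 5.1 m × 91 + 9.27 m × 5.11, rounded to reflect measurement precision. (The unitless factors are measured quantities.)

5.1 × 10^2 m

5.1 × 91 = 464.1 → 4.6 × 10^2 m (2 s.f., last digit at the 10^1 place).
9.27 × 5.11 = 47.3697 → 47.4 m (3 s.f., last digit at the 10^-1 place).
Sum: 511.4697 m; keep the coarser place, 10^1.
Result: 5.1 × 10^2 m.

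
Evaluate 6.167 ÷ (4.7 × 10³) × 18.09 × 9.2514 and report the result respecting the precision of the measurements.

6.167 ÷ (4.7 × 10³) × 18.09 × 9.2514 = 0.219594832541…
Multiplication/division keeps the fewest significant figures: 6.167 → 4 s.f., 4.7 × 10³ → 2 s.f., 18.09 → 4 s.f., 9.2514 → 5 s.f.; limit is 2.
Rounded to 2 significant figures: 0.22.

0.22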